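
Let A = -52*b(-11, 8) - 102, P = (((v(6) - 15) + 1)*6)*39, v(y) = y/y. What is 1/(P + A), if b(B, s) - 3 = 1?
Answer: -1/3352 ≈ -0.00029833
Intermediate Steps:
b(B, s) = 4 (b(B, s) = 3 + 1 = 4)
v(y) = 1
P = -3042 (P = (((1 - 15) + 1)*6)*39 = ((-14 + 1)*6)*39 = -13*6*39 = -78*39 = -3042)
A = -310 (A = -52*4 - 102 = -208 - 102 = -310)
1/(P + A) = 1/(-3042 - 310) = 1/(-3352) = -1/3352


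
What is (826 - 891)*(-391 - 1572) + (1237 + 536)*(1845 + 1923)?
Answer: 6808259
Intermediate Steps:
(826 - 891)*(-391 - 1572) + (1237 + 536)*(1845 + 1923) = -65*(-1963) + 1773*3768 = 127595 + 6680664 = 6808259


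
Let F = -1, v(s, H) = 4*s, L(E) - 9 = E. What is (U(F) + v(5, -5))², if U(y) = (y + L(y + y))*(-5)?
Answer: 100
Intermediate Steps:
L(E) = 9 + E
U(y) = -45 - 15*y (U(y) = (y + (9 + (y + y)))*(-5) = (y + (9 + 2*y))*(-5) = (9 + 3*y)*(-5) = -45 - 15*y)
(U(F) + v(5, -5))² = ((-45 - 15*(-1)) + 4*5)² = ((-45 + 15) + 20)² = (-30 + 20)² = (-10)² = 100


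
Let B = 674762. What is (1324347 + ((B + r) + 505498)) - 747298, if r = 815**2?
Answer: 2421534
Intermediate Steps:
r = 664225
(1324347 + ((B + r) + 505498)) - 747298 = (1324347 + ((674762 + 664225) + 505498)) - 747298 = (1324347 + (1338987 + 505498)) - 747298 = (1324347 + 1844485) - 747298 = 3168832 - 747298 = 2421534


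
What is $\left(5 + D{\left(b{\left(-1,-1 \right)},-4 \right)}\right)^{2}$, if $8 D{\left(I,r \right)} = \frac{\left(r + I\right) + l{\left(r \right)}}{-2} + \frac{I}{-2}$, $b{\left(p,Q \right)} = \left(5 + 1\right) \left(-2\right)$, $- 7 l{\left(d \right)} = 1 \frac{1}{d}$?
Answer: $\frac{9138529}{200704} \approx 45.532$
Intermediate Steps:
$l{\left(d \right)} = - \frac{1}{7 d}$ ($l{\left(d \right)} = - \frac{1 \frac{1}{d}}{7} = - \frac{1}{7 d}$)
$b{\left(p,Q \right)} = -12$ ($b{\left(p,Q \right)} = 6 \left(-2\right) = -12$)
$D{\left(I,r \right)} = - \frac{I}{8} - \frac{r}{16} + \frac{1}{112 r}$ ($D{\left(I,r \right)} = \frac{\frac{\left(r + I\right) - \frac{1}{7 r}}{-2} + \frac{I}{-2}}{8} = \frac{\left(\left(I + r\right) - \frac{1}{7 r}\right) \left(- \frac{1}{2}\right) + I \left(- \frac{1}{2}\right)}{8} = \frac{\left(I + r - \frac{1}{7 r}\right) \left(- \frac{1}{2}\right) - \frac{I}{2}}{8} = \frac{\left(- \frac{I}{2} - \frac{r}{2} + \frac{1}{14 r}\right) - \frac{I}{2}}{8} = \frac{- I - \frac{r}{2} + \frac{1}{14 r}}{8} = - \frac{I}{8} - \frac{r}{16} + \frac{1}{112 r}$)
$\left(5 + D{\left(b{\left(-1,-1 \right)},-4 \right)}\right)^{2} = \left(5 - \left(- \frac{7}{4} + \frac{1}{448}\right)\right)^{2} = \left(5 + \left(\frac{3}{2} + \frac{1}{4} + \frac{1}{112} \left(- \frac{1}{4}\right)\right)\right)^{2} = \left(5 + \left(\frac{3}{2} + \frac{1}{4} - \frac{1}{448}\right)\right)^{2} = \left(5 + \frac{783}{448}\right)^{2} = \left(\frac{3023}{448}\right)^{2} = \frac{9138529}{200704}$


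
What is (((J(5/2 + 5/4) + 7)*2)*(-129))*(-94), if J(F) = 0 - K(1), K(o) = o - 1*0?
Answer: 145512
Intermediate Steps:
K(o) = o (K(o) = o + 0 = o)
J(F) = -1 (J(F) = 0 - 1*1 = 0 - 1 = -1)
(((J(5/2 + 5/4) + 7)*2)*(-129))*(-94) = (((-1 + 7)*2)*(-129))*(-94) = ((6*2)*(-129))*(-94) = (12*(-129))*(-94) = -1548*(-94) = 145512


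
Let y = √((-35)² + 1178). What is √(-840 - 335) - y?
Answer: -3*√267 + 5*I*√47 ≈ -49.02 + 34.278*I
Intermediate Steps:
y = 3*√267 (y = √(1225 + 1178) = √2403 = 3*√267 ≈ 49.020)
√(-840 - 335) - y = √(-840 - 335) - 3*√267 = √(-1175) - 3*√267 = 5*I*√47 - 3*√267 = -3*√267 + 5*I*√47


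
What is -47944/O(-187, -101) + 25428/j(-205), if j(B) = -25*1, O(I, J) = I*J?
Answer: -481457236/472175 ≈ -1019.7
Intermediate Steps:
j(B) = -25
-47944/O(-187, -101) + 25428/j(-205) = -47944/((-187*(-101))) + 25428/(-25) = -47944/18887 + 25428*(-1/25) = -47944*1/18887 - 25428/25 = -47944/18887 - 25428/25 = -481457236/472175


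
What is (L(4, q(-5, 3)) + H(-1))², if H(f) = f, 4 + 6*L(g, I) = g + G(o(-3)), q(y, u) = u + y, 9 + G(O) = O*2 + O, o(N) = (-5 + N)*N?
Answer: 361/4 ≈ 90.250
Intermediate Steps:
o(N) = N*(-5 + N)
G(O) = -9 + 3*O (G(O) = -9 + (O*2 + O) = -9 + (2*O + O) = -9 + 3*O)
L(g, I) = 59/6 + g/6 (L(g, I) = -⅔ + (g + (-9 + 3*(-3*(-5 - 3))))/6 = -⅔ + (g + (-9 + 3*(-3*(-8))))/6 = -⅔ + (g + (-9 + 3*24))/6 = -⅔ + (g + (-9 + 72))/6 = -⅔ + (g + 63)/6 = -⅔ + (63 + g)/6 = -⅔ + (21/2 + g/6) = 59/6 + g/6)
(L(4, q(-5, 3)) + H(-1))² = ((59/6 + (⅙)*4) - 1)² = ((59/6 + ⅔) - 1)² = (21/2 - 1)² = (19/2)² = 361/4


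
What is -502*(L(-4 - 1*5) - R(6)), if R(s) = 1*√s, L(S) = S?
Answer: 4518 + 502*√6 ≈ 5747.6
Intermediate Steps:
R(s) = √s
-502*(L(-4 - 1*5) - R(6)) = -502*((-4 - 1*5) - √6) = -502*((-4 - 5) - √6) = -502*(-9 - √6) = 4518 + 502*√6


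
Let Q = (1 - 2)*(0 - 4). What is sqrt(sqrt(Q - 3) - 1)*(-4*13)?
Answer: 0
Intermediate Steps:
Q = 4 (Q = -1*(-4) = 4)
sqrt(sqrt(Q - 3) - 1)*(-4*13) = sqrt(sqrt(4 - 3) - 1)*(-4*13) = sqrt(sqrt(1) - 1)*(-52) = sqrt(1 - 1)*(-52) = sqrt(0)*(-52) = 0*(-52) = 0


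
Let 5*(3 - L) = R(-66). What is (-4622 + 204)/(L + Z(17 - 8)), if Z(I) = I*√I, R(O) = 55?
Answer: -4418/19 ≈ -232.53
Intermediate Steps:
L = -8 (L = 3 - ⅕*55 = 3 - 11 = -8)
Z(I) = I^(3/2)
(-4622 + 204)/(L + Z(17 - 8)) = (-4622 + 204)/(-8 + (17 - 8)^(3/2)) = -4418/(-8 + 9^(3/2)) = -4418/(-8 + 27) = -4418/19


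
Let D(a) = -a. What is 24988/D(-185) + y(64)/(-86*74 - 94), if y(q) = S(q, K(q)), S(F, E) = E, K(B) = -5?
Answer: 161373429/1194730 ≈ 135.07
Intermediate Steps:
y(q) = -5
24988/D(-185) + y(64)/(-86*74 - 94) = 24988/((-1*(-185))) - 5/(-86*74 - 94) = 24988/185 - 5/(-6364 - 94) = 24988*(1/185) - 5/(-6458) = 24988/185 - 5*(-1/6458) = 24988/185 + 5/6458 = 161373429/1194730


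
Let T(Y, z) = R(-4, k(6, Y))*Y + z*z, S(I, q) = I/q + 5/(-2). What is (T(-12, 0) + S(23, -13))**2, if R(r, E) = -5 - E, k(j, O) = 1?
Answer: 3101121/676 ≈ 4587.5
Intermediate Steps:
S(I, q) = -5/2 + I/q (S(I, q) = I/q + 5*(-1/2) = I/q - 5/2 = -5/2 + I/q)
T(Y, z) = z**2 - 6*Y (T(Y, z) = (-5 - 1*1)*Y + z*z = (-5 - 1)*Y + z**2 = -6*Y + z**2 = z**2 - 6*Y)
(T(-12, 0) + S(23, -13))**2 = ((0**2 - 6*(-12)) + (-5/2 + 23/(-13)))**2 = ((0 + 72) + (-5/2 + 23*(-1/13)))**2 = (72 + (-5/2 - 23/13))**2 = (72 - 111/26)**2 = (1761/26)**2 = 3101121/676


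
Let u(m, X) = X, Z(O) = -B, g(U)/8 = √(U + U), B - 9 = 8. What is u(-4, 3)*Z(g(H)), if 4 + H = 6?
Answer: -51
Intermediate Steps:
B = 17 (B = 9 + 8 = 17)
H = 2 (H = -4 + 6 = 2)
g(U) = 8*√2*√U (g(U) = 8*√(U + U) = 8*√(2*U) = 8*(√2*√U) = 8*√2*√U)
Z(O) = -17 (Z(O) = -1*17 = -17)
u(-4, 3)*Z(g(H)) = 3*(-17) = -51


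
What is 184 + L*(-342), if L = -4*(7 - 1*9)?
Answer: -2552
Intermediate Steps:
L = 8 (L = -4*(7 - 9) = -4*(-2) = 8)
184 + L*(-342) = 184 + 8*(-342) = 184 - 2736 = -2552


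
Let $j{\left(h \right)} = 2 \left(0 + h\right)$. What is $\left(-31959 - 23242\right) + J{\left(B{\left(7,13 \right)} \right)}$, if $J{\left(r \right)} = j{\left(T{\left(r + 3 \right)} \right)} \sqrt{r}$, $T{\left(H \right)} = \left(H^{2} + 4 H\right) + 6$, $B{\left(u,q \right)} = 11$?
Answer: $-55201 + 516 \sqrt{11} \approx -53490.0$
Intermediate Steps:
$T{\left(H \right)} = 6 + H^{2} + 4 H$
$j{\left(h \right)} = 2 h$
$J{\left(r \right)} = \sqrt{r} \left(36 + 2 \left(3 + r\right)^{2} + 8 r\right)$ ($J{\left(r \right)} = 2 \left(6 + \left(r + 3\right)^{2} + 4 \left(r + 3\right)\right) \sqrt{r} = 2 \left(6 + \left(3 + r\right)^{2} + 4 \left(3 + r\right)\right) \sqrt{r} = 2 \left(6 + \left(3 + r\right)^{2} + \left(12 + 4 r\right)\right) \sqrt{r} = 2 \left(18 + \left(3 + r\right)^{2} + 4 r\right) \sqrt{r} = \left(36 + 2 \left(3 + r\right)^{2} + 8 r\right) \sqrt{r} = \sqrt{r} \left(36 + 2 \left(3 + r\right)^{2} + 8 r\right)$)
$\left(-31959 - 23242\right) + J{\left(B{\left(7,13 \right)} \right)} = \left(-31959 - 23242\right) + 2 \sqrt{11} \left(27 + 11^{2} + 10 \cdot 11\right) = -55201 + 2 \sqrt{11} \left(27 + 121 + 110\right) = -55201 + 2 \sqrt{11} \cdot 258 = -55201 + 516 \sqrt{11}$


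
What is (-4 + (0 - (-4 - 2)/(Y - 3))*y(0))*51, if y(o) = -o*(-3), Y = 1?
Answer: -204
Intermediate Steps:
y(o) = 3*o
(-4 + (0 - (-4 - 2)/(Y - 3))*y(0))*51 = (-4 + (0 - (-4 - 2)/(1 - 3))*(3*0))*51 = (-4 + (0 - (-6)/(-2))*0)*51 = (-4 + (0 - (-6)*(-1)/2)*0)*51 = (-4 + (0 - 1*3)*0)*51 = (-4 + (0 - 3)*0)*51 = (-4 - 3*0)*51 = (-4 + 0)*51 = -4*51 = -204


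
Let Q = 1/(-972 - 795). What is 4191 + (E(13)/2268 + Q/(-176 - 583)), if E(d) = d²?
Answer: 1416459784321/337970556 ≈ 4191.1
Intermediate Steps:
Q = -1/1767 (Q = 1/(-1767) = -1/1767 ≈ -0.00056593)
4191 + (E(13)/2268 + Q/(-176 - 583)) = 4191 + (13²/2268 - 1/(1767*(-176 - 583))) = 4191 + (169*(1/2268) - 1/1767/(-759)) = 4191 + (169/2268 - 1/1767*(-1/759)) = 4191 + (169/2268 + 1/1341153) = 4191 + 25184125/337970556 = 1416459784321/337970556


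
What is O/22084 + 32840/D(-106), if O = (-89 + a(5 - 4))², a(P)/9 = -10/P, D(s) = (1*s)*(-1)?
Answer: 364317453/1170452 ≈ 311.26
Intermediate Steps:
D(s) = -s (D(s) = s*(-1) = -s)
a(P) = -90/P (a(P) = 9*(-10/P) = -90/P)
O = 32041 (O = (-89 - 90/(5 - 4))² = (-89 - 90/1)² = (-89 - 90*1)² = (-89 - 90)² = (-179)² = 32041)
O/22084 + 32840/D(-106) = 32041/22084 + 32840/((-1*(-106))) = 32041*(1/22084) + 32840/106 = 32041/22084 + 32840*(1/106) = 32041/22084 + 16420/53 = 364317453/1170452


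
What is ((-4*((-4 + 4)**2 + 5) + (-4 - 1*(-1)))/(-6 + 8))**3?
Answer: -12167/8 ≈ -1520.9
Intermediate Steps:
((-4*((-4 + 4)**2 + 5) + (-4 - 1*(-1)))/(-6 + 8))**3 = ((-4*(0**2 + 5) + (-4 + 1))/2)**3 = ((-4*(0 + 5) - 3)*(1/2))**3 = ((-4*5 - 3)*(1/2))**3 = ((-20 - 3)*(1/2))**3 = (-23*1/2)**3 = (-23/2)**3 = -12167/8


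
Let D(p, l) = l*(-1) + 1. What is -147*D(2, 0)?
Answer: -147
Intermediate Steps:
D(p, l) = 1 - l (D(p, l) = -l + 1 = 1 - l)
-147*D(2, 0) = -147*(1 - 1*0) = -147*(1 + 0) = -147*1 = -147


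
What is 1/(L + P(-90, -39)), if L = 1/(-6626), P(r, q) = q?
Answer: -6626/258415 ≈ -0.025641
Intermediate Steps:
L = -1/6626 ≈ -0.00015092
1/(L + P(-90, -39)) = 1/(-1/6626 - 39) = 1/(-258415/6626) = -6626/258415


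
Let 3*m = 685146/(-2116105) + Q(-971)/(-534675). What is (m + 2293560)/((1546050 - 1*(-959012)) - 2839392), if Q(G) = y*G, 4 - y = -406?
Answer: -31139990082687676/4539245647652865 ≈ -6.8602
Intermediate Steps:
y = 410 (y = 4 - 1*(-406) = 4 + 406 = 410)
Q(G) = 410*G
m = 3808896992/27154282581 (m = (685146/(-2116105) + (410*(-971))/(-534675))/3 = (685146*(-1/2116105) - 398110*(-1/534675))/3 = (-685146/2116105 + 79622/106935)/3 = (⅓)*(3808896992/9051427527) = 3808896992/27154282581 ≈ 0.14027)
(m + 2293560)/((1546050 - 1*(-959012)) - 2839392) = (3808896992/27154282581 + 2293560)/((1546050 - 1*(-959012)) - 2839392) = 62279980165375352/(27154282581*((1546050 + 959012) - 2839392)) = 62279980165375352/(27154282581*(2505062 - 2839392)) = (62279980165375352/27154282581)/(-334330) = (62279980165375352/27154282581)*(-1/334330) = -31139990082687676/4539245647652865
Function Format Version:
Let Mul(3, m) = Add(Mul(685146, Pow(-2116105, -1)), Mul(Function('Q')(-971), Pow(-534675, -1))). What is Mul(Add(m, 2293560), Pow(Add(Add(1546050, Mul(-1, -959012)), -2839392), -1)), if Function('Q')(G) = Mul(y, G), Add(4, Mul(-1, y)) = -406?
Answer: Rational(-31139990082687676, 4539245647652865) ≈ -6.8602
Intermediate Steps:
y = 410 (y = Add(4, Mul(-1, -406)) = Add(4, 406) = 410)
Function('Q')(G) = Mul(410, G)
m = Rational(3808896992, 27154282581) (m = Mul(Rational(1, 3), Add(Mul(685146, Pow(-2116105, -1)), Mul(Mul(410, -971), Pow(-534675, -1)))) = Mul(Rational(1, 3), Add(Mul(685146, Rational(-1, 2116105)), Mul(-398110, Rational(-1, 534675)))) = Mul(Rational(1, 3), Add(Rational(-685146, 2116105), Rational(79622, 106935))) = Mul(Rational(1, 3), Rational(3808896992, 9051427527)) = Rational(3808896992, 27154282581) ≈ 0.14027)
Mul(Add(m, 2293560), Pow(Add(Add(1546050, Mul(-1, -959012)), -2839392), -1)) = Mul(Add(Rational(3808896992, 27154282581), 2293560), Pow(Add(Add(1546050, Mul(-1, -959012)), -2839392), -1)) = Mul(Rational(62279980165375352, 27154282581), Pow(Add(Add(1546050, 959012), -2839392), -1)) = Mul(Rational(62279980165375352, 27154282581), Pow(Add(2505062, -2839392), -1)) = Mul(Rational(62279980165375352, 27154282581), Pow(-334330, -1)) = Mul(Rational(62279980165375352, 27154282581), Rational(-1, 334330)) = Rational(-31139990082687676, 4539245647652865)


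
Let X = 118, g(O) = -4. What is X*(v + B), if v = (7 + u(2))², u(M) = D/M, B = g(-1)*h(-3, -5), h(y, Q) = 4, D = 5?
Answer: 17523/2 ≈ 8761.5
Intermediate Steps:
B = -16 (B = -4*4 = -16)
u(M) = 5/M
v = 361/4 (v = (7 + 5/2)² = (19/2)² = 361/4 ≈ 90.250)
X*(v + B) = 118*(361/4 - 16) = 118*(297/4) = 17523/2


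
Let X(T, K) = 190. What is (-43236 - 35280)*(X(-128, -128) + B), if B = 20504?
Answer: -1624810104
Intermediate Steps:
(-43236 - 35280)*(X(-128, -128) + B) = (-43236 - 35280)*(190 + 20504) = -78516*20694 = -1624810104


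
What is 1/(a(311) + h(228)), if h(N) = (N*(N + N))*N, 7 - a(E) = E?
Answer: 1/23704400 ≈ 4.2186e-8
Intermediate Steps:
a(E) = 7 - E
h(N) = 2*N³ (h(N) = (N*(2*N))*N = (2*N²)*N = 2*N³)
1/(a(311) + h(228)) = 1/((7 - 1*311) + 2*228³) = 1/((7 - 311) + 2*11852352) = 1/(-304 + 23704704) = 1/23704400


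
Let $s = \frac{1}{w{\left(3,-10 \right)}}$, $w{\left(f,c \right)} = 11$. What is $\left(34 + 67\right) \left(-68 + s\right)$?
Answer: $- \frac{75447}{11} \approx -6858.8$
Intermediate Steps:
$s = \frac{1}{11} \approx 0.090909$
$\left(34 + 67\right) \left(-68 + s\right) = \left(34 + 67\right) \left(-68 + \frac{1}{11}\right) = 101 \left(- \frac{747}{11}\right) = - \frac{75447}{11}$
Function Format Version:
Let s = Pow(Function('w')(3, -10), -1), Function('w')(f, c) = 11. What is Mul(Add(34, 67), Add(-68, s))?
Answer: Rational(-75447, 11) ≈ -6858.8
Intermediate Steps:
s = Rational(1, 11) (s = Pow(11, -1) = Rational(1, 11) ≈ 0.090909)
Mul(Add(34, 67), Add(-68, s)) = Mul(Add(34, 67), Add(-68, Rational(1, 11))) = Mul(101, Rational(-747, 11)) = Rational(-75447, 11)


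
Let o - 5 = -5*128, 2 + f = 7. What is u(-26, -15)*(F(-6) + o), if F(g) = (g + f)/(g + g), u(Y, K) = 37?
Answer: -281903/12 ≈ -23492.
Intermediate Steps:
f = 5 (f = -2 + 7 = 5)
F(g) = (5 + g)/(2*g) (F(g) = (g + 5)/(g + g) = (5 + g)/((2*g)) = (5 + g)*(1/(2*g)) = (5 + g)/(2*g))
o = -635 (o = 5 - 5*128 = 5 - 640 = -635)
u(-26, -15)*(F(-6) + o) = 37*((½)*(5 - 6)/(-6) - 635) = 37*((½)*(-⅙)*(-1) - 635) = 37*(1/12 - 635) = 37*(-7619/12) = -281903/12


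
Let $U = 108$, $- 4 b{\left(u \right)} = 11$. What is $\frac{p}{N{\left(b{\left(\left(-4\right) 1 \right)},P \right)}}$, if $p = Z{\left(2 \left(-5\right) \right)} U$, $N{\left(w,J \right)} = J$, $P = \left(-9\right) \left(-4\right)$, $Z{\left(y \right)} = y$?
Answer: $-30$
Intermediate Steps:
$b{\left(u \right)} = - \frac{11}{4}$ ($b{\left(u \right)} = \left(- \frac{1}{4}\right) 11 = - \frac{11}{4}$)
$P = 36$
$p = -1080$ ($p = 2 \left(-5\right) 108 = \left(-10\right) 108 = -1080$)
$\frac{p}{N{\left(b{\left(\left(-4\right) 1 \right)},P \right)}} = - \frac{1080}{36} = \left(-1080\right) \frac{1}{36} = -30$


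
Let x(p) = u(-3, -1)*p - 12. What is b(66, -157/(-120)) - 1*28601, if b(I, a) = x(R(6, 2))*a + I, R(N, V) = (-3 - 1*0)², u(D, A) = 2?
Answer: -570543/20 ≈ -28527.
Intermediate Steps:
R(N, V) = 9 (R(N, V) = (-3 + 0)² = (-3)² = 9)
x(p) = -12 + 2*p (x(p) = 2*p - 12 = -12 + 2*p)
b(I, a) = I + 6*a (b(I, a) = (-12 + 2*9)*a + I = (-12 + 18)*a + I = 6*a + I = I + 6*a)
b(66, -157/(-120)) - 1*28601 = (66 + 6*(-157/(-120))) - 1*28601 = (66 + 6*(-157*(-1/120))) - 28601 = (66 + 6*(157/120)) - 28601 = (66 + 157/20) - 28601 = 1477/20 - 28601 = -570543/20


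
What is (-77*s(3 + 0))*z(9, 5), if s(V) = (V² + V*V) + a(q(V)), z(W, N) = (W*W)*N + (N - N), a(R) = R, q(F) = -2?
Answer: -498960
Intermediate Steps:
z(W, N) = N*W² (z(W, N) = W²*N + 0 = N*W² + 0 = N*W²)
s(V) = -2 + 2*V² (s(V) = (V² + V*V) - 2 = (V² + V²) - 2 = 2*V² - 2 = -2 + 2*V²)
(-77*s(3 + 0))*z(9, 5) = (-77*(-2 + 2*(3 + 0)²))*(5*9²) = (-77*(-2 + 2*3²))*(5*81) = -77*(-2 + 2*9)*405 = -77*(-2 + 18)*405 = -77*16*405 = -1232*405 = -498960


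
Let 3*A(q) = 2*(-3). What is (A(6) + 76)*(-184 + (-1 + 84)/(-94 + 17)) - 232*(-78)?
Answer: 338818/77 ≈ 4400.2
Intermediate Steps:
A(q) = -2 (A(q) = (2*(-3))/3 = (⅓)*(-6) = -2)
(A(6) + 76)*(-184 + (-1 + 84)/(-94 + 17)) - 232*(-78) = (-2 + 76)*(-184 + (-1 + 84)/(-94 + 17)) - 232*(-78) = 74*(-184 + 83/(-77)) + 18096 = 74*(-184 + 83*(-1/77)) + 18096 = 74*(-184 - 83/77) + 18096 = 74*(-14251/77) + 18096 = -1054574/77 + 18096 = 338818/77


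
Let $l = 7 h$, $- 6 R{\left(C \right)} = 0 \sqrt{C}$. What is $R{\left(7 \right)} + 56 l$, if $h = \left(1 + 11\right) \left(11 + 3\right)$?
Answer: $65856$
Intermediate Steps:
$R{\left(C \right)} = 0$ ($R{\left(C \right)} = - \frac{0 \sqrt{C}}{6} = \left(- \frac{1}{6}\right) 0 = 0$)
$h = 168$ ($h = 12 \cdot 14 = 168$)
$l = 1176$ ($l = 7 \cdot 168 = 1176$)
$R{\left(7 \right)} + 56 l = 0 + 56 \cdot 1176 = 0 + 65856 = 65856$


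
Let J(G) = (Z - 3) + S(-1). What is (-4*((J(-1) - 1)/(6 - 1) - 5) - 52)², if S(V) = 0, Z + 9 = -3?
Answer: 9216/25 ≈ 368.64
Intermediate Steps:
Z = -12 (Z = -9 - 3 = -12)
J(G) = -15 (J(G) = (-12 - 3) + 0 = -15 + 0 = -15)
(-4*((J(-1) - 1)/(6 - 1) - 5) - 52)² = (-4*((-15 - 1)/(6 - 1) - 5) - 52)² = (-4*(-16/5 - 5) - 52)² = (-4*(-41/5) - 52)² = (164/5 - 52)² = (-96/5)² = 9216/25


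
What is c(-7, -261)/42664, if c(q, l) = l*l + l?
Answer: 16965/10666 ≈ 1.5906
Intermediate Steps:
c(q, l) = l + l² (c(q, l) = l² + l = l + l²)
c(-7, -261)/42664 = -261*(1 - 261)/42664 = -261*(-260)*(1/42664) = 67860*(1/42664) = 16965/10666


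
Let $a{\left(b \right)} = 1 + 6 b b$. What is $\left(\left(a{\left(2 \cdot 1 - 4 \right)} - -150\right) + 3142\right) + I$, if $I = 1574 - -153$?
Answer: $5044$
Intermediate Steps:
$a{\left(b \right)} = 1 + 6 b^{2}$
$I = 1727$ ($I = 1574 + 153 = 1727$)
$\left(\left(a{\left(2 \cdot 1 - 4 \right)} - -150\right) + 3142\right) + I = \left(\left(\left(1 + 6 \left(2 \cdot 1 - 4\right)^{2}\right) - -150\right) + 3142\right) + 1727 = \left(\left(\left(1 + 6 \left(2 - 4\right)^{2}\right) + 150\right) + 3142\right) + 1727 = \left(\left(\left(1 + 6 \left(-2\right)^{2}\right) + 150\right) + 3142\right) + 1727 = \left(\left(\left(1 + 6 \cdot 4\right) + 150\right) + 3142\right) + 1727 = \left(\left(\left(1 + 24\right) + 150\right) + 3142\right) + 1727 = \left(\left(25 + 150\right) + 3142\right) + 1727 = \left(175 + 3142\right) + 1727 = 3317 + 1727 = 5044$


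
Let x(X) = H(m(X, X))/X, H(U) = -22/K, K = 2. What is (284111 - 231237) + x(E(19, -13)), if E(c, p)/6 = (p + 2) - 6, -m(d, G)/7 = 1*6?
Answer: 5393159/102 ≈ 52874.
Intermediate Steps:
m(d, G) = -42 (m(d, G) = -7*6 = -42)
H(U) = -11 (H(U) = -22/2 = -22*½ = -11)
E(c, p) = -24 + 6*p (E(c, p) = 6*((p + 2) - 6) = 6*((2 + p) - 6) = 6*(-4 + p) = -24 + 6*p)
x(X) = -11/X
(284111 - 231237) + x(E(19, -13)) = (284111 - 231237) - 11/(-24 + 6*(-13)) = 52874 - 11/(-24 - 78) = 52874 - 11/(-102) = 52874 - 11*(-1/102) = 52874 + 11/102 = 5393159/102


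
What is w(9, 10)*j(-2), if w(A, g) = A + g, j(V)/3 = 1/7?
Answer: 57/7 ≈ 8.1429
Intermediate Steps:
j(V) = 3/7 (j(V) = 3*(1/7) = 3*(1*(⅐)) = 3*(⅐) = 3/7)
w(9, 10)*j(-2) = (9 + 10)*(3/7) = 19*(3/7) = 57/7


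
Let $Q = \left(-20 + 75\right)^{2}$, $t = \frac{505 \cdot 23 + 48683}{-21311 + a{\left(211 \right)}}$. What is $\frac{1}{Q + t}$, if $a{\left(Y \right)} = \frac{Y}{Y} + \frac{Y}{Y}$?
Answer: $\frac{21309}{64399427} \approx 0.00033089$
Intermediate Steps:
$a{\left(Y \right)} = 2$ ($a{\left(Y \right)} = 1 + 1 = 2$)
$t = - \frac{60298}{21309}$ ($t = \frac{505 \cdot 23 + 48683}{-21311 + 2} = \frac{11615 + 48683}{-21309} = 60298 \left(- \frac{1}{21309}\right) = - \frac{60298}{21309} \approx -2.8297$)
$Q = 3025$ ($Q = 55^{2} = 3025$)
$\frac{1}{Q + t} = \frac{1}{3025 - \frac{60298}{21309}} = \frac{1}{\frac{64399427}{21309}} = \frac{21309}{64399427}$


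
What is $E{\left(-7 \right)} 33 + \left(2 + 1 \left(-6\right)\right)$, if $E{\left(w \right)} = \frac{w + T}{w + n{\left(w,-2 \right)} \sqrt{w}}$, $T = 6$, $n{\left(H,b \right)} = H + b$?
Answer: $- \frac{29}{8} - \frac{27 i \sqrt{7}}{56} \approx -3.625 - 1.2756 i$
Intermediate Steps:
$E{\left(w \right)} = \frac{6 + w}{w + \sqrt{w} \left(-2 + w\right)}$ ($E{\left(w \right)} = \frac{w + 6}{w + \left(w - 2\right) \sqrt{w}} = \frac{6 + w}{w + \left(-2 + w\right) \sqrt{w}} = \frac{6 + w}{w + \sqrt{w} \left(-2 + w\right)}$)
$E{\left(-7 \right)} 33 + \left(2 + 1 \left(-6\right)\right) = \frac{6 - 7}{-7 + \sqrt{-7} \left(-2 - 7\right)} 33 + \left(2 + 1 \left(-6\right)\right) = \frac{1}{-7 + i \sqrt{7} \left(-9\right)} \left(-1\right) 33 + \left(2 - 6\right) = \frac{1}{-7 - 9 i \sqrt{7}} \left(-1\right) 33 - 4 = - \frac{1}{-7 - 9 i \sqrt{7}} \cdot 33 - 4 = - \frac{33}{-7 - 9 i \sqrt{7}} - 4 = -4 - \frac{33}{-7 - 9 i \sqrt{7}}$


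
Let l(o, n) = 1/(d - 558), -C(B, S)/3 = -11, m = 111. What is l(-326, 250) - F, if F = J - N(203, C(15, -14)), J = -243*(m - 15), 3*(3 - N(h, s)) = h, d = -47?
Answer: 42222947/1815 ≈ 23263.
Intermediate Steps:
C(B, S) = 33 (C(B, S) = -3*(-11) = 33)
N(h, s) = 3 - h/3
J = -23328 (J = -243*(111 - 15) = -243*96 = -23328)
l(o, n) = -1/605 (l(o, n) = 1/(-47 - 558) = 1/(-605) = -1/605)
F = -69790/3 (F = -23328 - (3 - 1/3*203) = -23328 - (3 - 203/3) = -23328 - 1*(-194/3) = -23328 + 194/3 = -69790/3 ≈ -23263.)
l(-326, 250) - F = -1/605 - 1*(-69790/3) = -1/605 + 69790/3 = 42222947/1815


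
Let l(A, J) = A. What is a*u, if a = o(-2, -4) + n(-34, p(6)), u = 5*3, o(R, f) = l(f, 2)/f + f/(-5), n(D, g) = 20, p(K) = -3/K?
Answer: 327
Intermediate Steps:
o(R, f) = 1 - f/5 (o(R, f) = f/f + f/(-5) = 1 + f*(-⅕) = 1 - f/5)
u = 15
a = 109/5 (a = (1 - ⅕*(-4)) + 20 = (1 + ⅘) + 20 = 9/5 + 20 = 109/5 ≈ 21.800)
a*u = (109/5)*15 = 327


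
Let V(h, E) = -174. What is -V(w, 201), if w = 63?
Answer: 174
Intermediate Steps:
-V(w, 201) = -1*(-174) = 174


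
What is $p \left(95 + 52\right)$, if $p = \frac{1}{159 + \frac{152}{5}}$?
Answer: $\frac{735}{947} \approx 0.77614$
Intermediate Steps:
$p = \frac{5}{947}$ ($p = \frac{1}{159 + 152 \cdot \frac{1}{5}} = \frac{1}{159 + \frac{152}{5}} = \frac{1}{\frac{947}{5}} = \frac{5}{947} \approx 0.0052798$)
$p \left(95 + 52\right) = \frac{5 \left(95 + 52\right)}{947} = \frac{5}{947} \cdot 147 = \frac{735}{947}$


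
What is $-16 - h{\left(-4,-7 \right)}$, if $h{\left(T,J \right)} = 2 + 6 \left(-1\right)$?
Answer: $-12$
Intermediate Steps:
$h{\left(T,J \right)} = -4$ ($h{\left(T,J \right)} = 2 - 6 = -4$)
$-16 - h{\left(-4,-7 \right)} = -16 - -4 = -16 + 4 = -12$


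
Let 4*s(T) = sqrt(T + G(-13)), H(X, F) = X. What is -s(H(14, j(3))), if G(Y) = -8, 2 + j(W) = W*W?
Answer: -sqrt(6)/4 ≈ -0.61237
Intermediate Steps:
j(W) = -2 + W**2 (j(W) = -2 + W*W = -2 + W**2)
s(T) = sqrt(-8 + T)/4 (s(T) = sqrt(T - 8)/4 = sqrt(-8 + T)/4)
-s(H(14, j(3))) = -sqrt(-8 + 14)/4 = -sqrt(6)/4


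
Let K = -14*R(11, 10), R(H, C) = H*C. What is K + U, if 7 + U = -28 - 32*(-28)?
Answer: -679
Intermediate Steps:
R(H, C) = C*H
K = -1540 (K = -140*11 = -14*110 = -1540)
U = 861 (U = -7 + (-28 - 32*(-28)) = -7 + (-28 + 896) = -7 + 868 = 861)
K + U = -1540 + 861 = -679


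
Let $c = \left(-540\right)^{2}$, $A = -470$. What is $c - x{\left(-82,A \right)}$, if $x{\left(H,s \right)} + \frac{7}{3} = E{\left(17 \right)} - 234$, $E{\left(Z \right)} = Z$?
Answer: $\frac{875458}{3} \approx 2.9182 \cdot 10^{5}$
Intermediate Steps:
$x{\left(H,s \right)} = - \frac{658}{3}$ ($x{\left(H,s \right)} = - \frac{7}{3} + \left(17 - 234\right) = - \frac{7}{3} - 217 = - \frac{658}{3}$)
$c = 291600$
$c - x{\left(-82,A \right)} = 291600 - - \frac{658}{3} = 291600 + \frac{658}{3} = \frac{875458}{3}$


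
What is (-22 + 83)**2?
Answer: 3721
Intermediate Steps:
(-22 + 83)**2 = 61**2 = 3721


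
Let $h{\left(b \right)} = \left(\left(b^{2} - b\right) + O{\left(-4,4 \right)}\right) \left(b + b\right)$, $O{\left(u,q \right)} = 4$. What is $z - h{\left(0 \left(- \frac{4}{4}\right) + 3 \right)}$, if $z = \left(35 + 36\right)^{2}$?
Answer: $4981$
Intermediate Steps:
$h{\left(b \right)} = 2 b \left(4 + b^{2} - b\right)$ ($h{\left(b \right)} = \left(\left(b^{2} - b\right) + 4\right) \left(b + b\right) = \left(4 + b^{2} - b\right) 2 b = 2 b \left(4 + b^{2} - b\right)$)
$z = 5041$ ($z = 71^{2} = 5041$)
$z - h{\left(0 \left(- \frac{4}{4}\right) + 3 \right)} = 5041 - 2 \left(0 \left(- \frac{4}{4}\right) + 3\right) \left(4 + \left(0 \left(- \frac{4}{4}\right) + 3\right)^{2} - \left(0 \left(- \frac{4}{4}\right) + 3\right)\right) = 5041 - 2 \left(0 \left(\left(-4\right) \frac{1}{4}\right) + 3\right) \left(4 + \left(0 \left(\left(-4\right) \frac{1}{4}\right) + 3\right)^{2} - \left(0 \left(\left(-4\right) \frac{1}{4}\right) + 3\right)\right) = 5041 - 2 \left(0 \left(-1\right) + 3\right) \left(4 + \left(0 \left(-1\right) + 3\right)^{2} - \left(0 \left(-1\right) + 3\right)\right) = 5041 - 2 \left(0 + 3\right) \left(4 + \left(0 + 3\right)^{2} - \left(0 + 3\right)\right) = 5041 - 2 \cdot 3 \left(4 + 3^{2} - 3\right) = 5041 - 2 \cdot 3 \left(4 + 9 - 3\right) = 5041 - 2 \cdot 3 \cdot 10 = 5041 - 60 = 4981$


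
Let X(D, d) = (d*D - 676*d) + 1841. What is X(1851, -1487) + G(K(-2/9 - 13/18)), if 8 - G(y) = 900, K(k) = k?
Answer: -1746276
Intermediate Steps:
G(y) = -892 (G(y) = 8 - 1*900 = 8 - 900 = -892)
X(D, d) = 1841 - 676*d + D*d (X(D, d) = (D*d - 676*d) + 1841 = (-676*d + D*d) + 1841 = 1841 - 676*d + D*d)
X(1851, -1487) + G(K(-2/9 - 13/18)) = (1841 - 676*(-1487) + 1851*(-1487)) - 892 = (1841 + 1005212 - 2752437) - 892 = -1745384 - 892 = -1746276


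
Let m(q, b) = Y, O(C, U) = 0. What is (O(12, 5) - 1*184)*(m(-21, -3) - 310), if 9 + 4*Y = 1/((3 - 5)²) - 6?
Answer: 115437/2 ≈ 57719.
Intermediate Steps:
Y = -59/16 (Y = -9/4 + (1/((3 - 5)²) - 6)/4 = -9/4 + (1/((-2)²) - 6)/4 = -9/4 + (1/4 - 6)/4 = -9/4 + (¼ - 6)/4 = -9/4 + (¼)*(-23/4) = -9/4 - 23/16 = -59/16 ≈ -3.6875)
m(q, b) = -59/16
(O(12, 5) - 1*184)*(m(-21, -3) - 310) = (0 - 1*184)*(-59/16 - 310) = (0 - 184)*(-5019/16) = -184*(-5019/16) = 115437/2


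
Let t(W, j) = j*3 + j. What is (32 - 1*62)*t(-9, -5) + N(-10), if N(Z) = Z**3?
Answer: -400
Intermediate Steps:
t(W, j) = 4*j (t(W, j) = 3*j + j = 4*j)
(32 - 1*62)*t(-9, -5) + N(-10) = (32 - 1*62)*(4*(-5)) + (-10)**3 = (32 - 62)*(-20) - 1000 = -30*(-20) - 1000 = 600 - 1000 = -400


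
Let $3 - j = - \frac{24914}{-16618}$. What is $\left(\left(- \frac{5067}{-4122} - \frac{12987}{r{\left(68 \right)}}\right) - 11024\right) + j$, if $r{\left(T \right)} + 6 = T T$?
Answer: $- \frac{48434031258558}{4393475149} \approx -11024.0$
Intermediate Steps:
$r{\left(T \right)} = -6 + T^{2}$ ($r{\left(T \right)} = -6 + T T = -6 + T^{2}$)
$j = \frac{12470}{8309}$ ($j = 3 - - \frac{24914}{-16618} = 3 - \left(-24914\right) \left(- \frac{1}{16618}\right) = 3 - \frac{12457}{8309} = \frac{12470}{8309} \approx 1.5008$)
$\left(\left(- \frac{5067}{-4122} - \frac{12987}{r{\left(68 \right)}}\right) - 11024\right) + j = \left(\left(- \frac{5067}{-4122} - \frac{12987}{-6 + 68^{2}}\right) - 11024\right) + \frac{12470}{8309} = \left(\left(\left(-5067\right) \left(- \frac{1}{4122}\right) - \frac{12987}{-6 + 4624}\right) + \left(-15755 + 4731\right)\right) + \frac{12470}{8309} = \left(\left(\frac{563}{458} - \frac{12987}{4618}\right) - 11024\right) + \frac{12470}{8309} = \left(- \frac{837028}{528761} - 11024\right) + \frac{12470}{8309} = - \frac{5829898292}{528761} + \frac{12470}{8309} = - \frac{48434031258558}{4393475149}$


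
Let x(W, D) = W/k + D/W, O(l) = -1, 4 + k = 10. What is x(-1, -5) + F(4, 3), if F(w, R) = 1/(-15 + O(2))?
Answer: 229/48 ≈ 4.7708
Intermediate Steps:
k = 6 (k = -4 + 10 = 6)
F(w, R) = -1/16 (F(w, R) = 1/(-15 - 1) = 1/(-16) = -1/16)
x(W, D) = W/6 + D/W
x(-1, -5) + F(4, 3) = ((⅙)*(-1) - 5/(-1)) - 1/16 = (-⅙ - 5*(-1)) - 1/16 = (-⅙ + 5) - 1/16 = 29/6 - 1/16 = 229/48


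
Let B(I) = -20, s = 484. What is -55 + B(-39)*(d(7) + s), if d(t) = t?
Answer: -9875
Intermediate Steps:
-55 + B(-39)*(d(7) + s) = -55 - 20*(7 + 484) = -55 - 20*491 = -55 - 9820 = -9875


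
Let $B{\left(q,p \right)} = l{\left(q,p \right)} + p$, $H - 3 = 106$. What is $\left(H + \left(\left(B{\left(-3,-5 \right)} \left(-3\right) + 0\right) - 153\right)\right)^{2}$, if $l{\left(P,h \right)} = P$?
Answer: $400$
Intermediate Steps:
$H = 109$ ($H = 3 + 106 = 109$)
$B{\left(q,p \right)} = p + q$ ($B{\left(q,p \right)} = q + p = p + q$)
$\left(H + \left(\left(B{\left(-3,-5 \right)} \left(-3\right) + 0\right) - 153\right)\right)^{2} = \left(109 - \left(153 - \left(-5 - 3\right) \left(-3\right)\right)\right)^{2} = \left(109 + \left(\left(\left(-8\right) \left(-3\right) + 0\right) - 153\right)\right)^{2} = \left(109 + \left(\left(24 + 0\right) - 153\right)\right)^{2} = \left(109 + \left(24 - 153\right)\right)^{2} = \left(109 - 129\right)^{2} = \left(-20\right)^{2} = 400$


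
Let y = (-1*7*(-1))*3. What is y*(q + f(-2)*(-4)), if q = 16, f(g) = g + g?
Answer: 672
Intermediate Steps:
f(g) = 2*g
y = 21 (y = -7*(-1)*3 = 7*3 = 21)
y*(q + f(-2)*(-4)) = 21*(16 + (2*(-2))*(-4)) = 21*(16 - 4*(-4)) = 21*(16 + 16) = 21*32 = 672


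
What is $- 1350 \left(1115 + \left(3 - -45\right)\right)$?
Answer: $-1570050$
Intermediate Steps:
$- 1350 \left(1115 + \left(3 - -45\right)\right) = - 1350 \left(1115 + \left(3 + 45\right)\right) = - 1350 \left(1115 + 48\right) = \left(-1350\right) 1163 = -1570050$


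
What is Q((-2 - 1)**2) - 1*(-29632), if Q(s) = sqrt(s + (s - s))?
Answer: 29635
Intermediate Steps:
Q(s) = sqrt(s) (Q(s) = sqrt(s + 0) = sqrt(s))
Q((-2 - 1)**2) - 1*(-29632) = sqrt((-2 - 1)**2) - 1*(-29632) = sqrt((-3)**2) + 29632 = sqrt(9) + 29632 = 3 + 29632 = 29635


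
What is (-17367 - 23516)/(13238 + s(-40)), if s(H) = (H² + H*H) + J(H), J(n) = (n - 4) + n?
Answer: -40883/16354 ≈ -2.4999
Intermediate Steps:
J(n) = -4 + 2*n (J(n) = (-4 + n) + n = -4 + 2*n)
s(H) = -4 + 2*H + 2*H² (s(H) = (H² + H*H) + (-4 + 2*H) = (H² + H²) + (-4 + 2*H) = 2*H² + (-4 + 2*H) = -4 + 2*H + 2*H²)
(-17367 - 23516)/(13238 + s(-40)) = (-17367 - 23516)/(13238 + (-4 + 2*(-40) + 2*(-40)²)) = -40883/(13238 + (-4 - 80 + 2*1600)) = -40883/(13238 + (-4 - 80 + 3200)) = -40883/(13238 + 3116) = -40883/16354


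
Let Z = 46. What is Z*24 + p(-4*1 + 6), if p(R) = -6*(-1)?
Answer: 1110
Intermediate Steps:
p(R) = 6
Z*24 + p(-4*1 + 6) = 46*24 + 6 = 1104 + 6 = 1110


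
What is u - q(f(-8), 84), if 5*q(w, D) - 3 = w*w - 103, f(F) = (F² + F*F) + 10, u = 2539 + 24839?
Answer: 117946/5 ≈ 23589.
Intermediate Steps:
u = 27378
f(F) = 10 + 2*F² (f(F) = (F² + F²) + 10 = 2*F² + 10 = 10 + 2*F²)
q(w, D) = -20 + w²/5 (q(w, D) = ⅗ + (w*w - 103)/5 = ⅗ + (w² - 103)/5 = ⅗ + (-103 + w²)/5 = ⅗ + (-103/5 + w²/5) = -20 + w²/5)
u - q(f(-8), 84) = 27378 - (-20 + (10 + 2*(-8)²)²/5) = 27378 - (-20 + (10 + 2*64)²/5) = 27378 - (-20 + (10 + 128)²/5) = 27378 - (-20 + (⅕)*138²) = 27378 - (-20 + (⅕)*19044) = 27378 - (-20 + 19044/5) = 27378 - 1*18944/5 = 27378 - 18944/5 = 117946/5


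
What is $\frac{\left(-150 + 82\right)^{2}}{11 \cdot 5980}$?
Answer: $\frac{1156}{16445} \approx 0.070295$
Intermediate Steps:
$\frac{\left(-150 + 82\right)^{2}}{11 \cdot 5980} = \frac{\left(-68\right)^{2}}{65780} = 4624 \cdot \frac{1}{65780} = \frac{1156}{16445}$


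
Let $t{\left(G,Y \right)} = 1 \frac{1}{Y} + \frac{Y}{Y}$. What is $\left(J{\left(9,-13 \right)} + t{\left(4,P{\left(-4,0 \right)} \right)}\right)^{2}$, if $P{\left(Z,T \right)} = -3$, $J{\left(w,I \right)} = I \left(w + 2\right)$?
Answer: $\frac{182329}{9} \approx 20259.0$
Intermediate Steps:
$J{\left(w,I \right)} = I \left(2 + w\right)$
$t{\left(G,Y \right)} = 1 + \frac{1}{Y}$ ($t{\left(G,Y \right)} = \frac{1}{Y} + 1 = 1 + \frac{1}{Y}$)
$\left(J{\left(9,-13 \right)} + t{\left(4,P{\left(-4,0 \right)} \right)}\right)^{2} = \left(- 13 \left(2 + 9\right) + \frac{1 - 3}{-3}\right)^{2} = \left(\left(-13\right) 11 - - \frac{2}{3}\right)^{2} = \left(-143 + \frac{2}{3}\right)^{2} = \left(- \frac{427}{3}\right)^{2} = \frac{182329}{9}$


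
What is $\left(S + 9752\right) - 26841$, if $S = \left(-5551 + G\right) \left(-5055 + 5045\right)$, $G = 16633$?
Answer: $-127909$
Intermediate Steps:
$S = -110820$ ($S = \left(-5551 + 16633\right) \left(-5055 + 5045\right) = 11082 \left(-10\right) = -110820$)
$\left(S + 9752\right) - 26841 = \left(-110820 + 9752\right) - 26841 = -101068 - 26841 = -127909$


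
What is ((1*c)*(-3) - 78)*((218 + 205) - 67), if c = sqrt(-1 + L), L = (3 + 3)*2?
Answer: -27768 - 1068*sqrt(11) ≈ -31310.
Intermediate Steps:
L = 12 (L = 6*2 = 12)
c = sqrt(11) (c = sqrt(-1 + 12) = sqrt(11) ≈ 3.3166)
((1*c)*(-3) - 78)*((218 + 205) - 67) = ((1*sqrt(11))*(-3) - 78)*((218 + 205) - 67) = (sqrt(11)*(-3) - 78)*(423 - 67) = (-3*sqrt(11) - 78)*356 = (-78 - 3*sqrt(11))*356 = -27768 - 1068*sqrt(11)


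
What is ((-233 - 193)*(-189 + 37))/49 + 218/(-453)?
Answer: 29321974/22197 ≈ 1321.0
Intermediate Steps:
((-233 - 193)*(-189 + 37))/49 + 218/(-453) = -426*(-152)*(1/49) + 218*(-1/453) = 64752*(1/49) - 218/453 = 64752/49 - 218/453 = 29321974/22197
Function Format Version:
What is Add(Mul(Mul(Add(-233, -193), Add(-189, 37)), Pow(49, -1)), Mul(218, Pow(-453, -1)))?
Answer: Rational(29321974, 22197) ≈ 1321.0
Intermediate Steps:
Add(Mul(Mul(Add(-233, -193), Add(-189, 37)), Pow(49, -1)), Mul(218, Pow(-453, -1))) = Add(Mul(Mul(-426, -152), Rational(1, 49)), Mul(218, Rational(-1, 453))) = Add(Mul(64752, Rational(1, 49)), Rational(-218, 453)) = Add(Rational(64752, 49), Rational(-218, 453)) = Rational(29321974, 22197)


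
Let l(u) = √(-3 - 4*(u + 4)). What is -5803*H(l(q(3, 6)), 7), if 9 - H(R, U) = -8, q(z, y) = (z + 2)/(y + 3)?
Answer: -98651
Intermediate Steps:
q(z, y) = (2 + z)/(3 + y)
l(u) = √(-19 - 4*u) (l(u) = √(-3 - 4*(4 + u)) = √(-3 + (-16 - 4*u)) = √(-19 - 4*u))
H(R, U) = 17 (H(R, U) = 9 - 1*(-8) = 9 + 8 = 17)
-5803*H(l(q(3, 6)), 7) = -5803*17 = -98651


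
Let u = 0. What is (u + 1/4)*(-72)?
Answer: -18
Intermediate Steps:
(u + 1/4)*(-72) = (0 + 1/4)*(-72) = (0 + 1*(¼))*(-72) = (0 + ¼)*(-72) = (¼)*(-72) = -18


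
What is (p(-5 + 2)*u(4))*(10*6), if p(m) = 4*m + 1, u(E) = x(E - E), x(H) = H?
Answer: 0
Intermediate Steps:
u(E) = 0 (u(E) = E - E = 0)
p(m) = 1 + 4*m
(p(-5 + 2)*u(4))*(10*6) = ((1 + 4*(-5 + 2))*0)*(10*6) = ((1 + 4*(-3))*0)*60 = ((1 - 12)*0)*60 = -11*0*60 = 0*60 = 0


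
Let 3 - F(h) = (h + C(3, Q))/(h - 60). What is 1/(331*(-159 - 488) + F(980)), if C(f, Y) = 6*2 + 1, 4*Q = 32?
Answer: -920/197022673 ≈ -4.6695e-6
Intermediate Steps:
Q = 8 (Q = (1/4)*32 = 8)
C(f, Y) = 13 (C(f, Y) = 12 + 1 = 13)
F(h) = 3 - (13 + h)/(-60 + h) (F(h) = 3 - (h + 13)/(h - 60) = 3 - (13 + h)/(-60 + h))
1/(331*(-159 - 488) + F(980)) = 1/(331*(-159 - 488) + (-193 + 2*980)/(-60 + 980)) = 1/(331*(-647) + (-193 + 1960)/920) = 1/(-214157 + (1/920)*1767) = 1/(-214157 + 1767/920) = 1/(-197022673/920) = -920/197022673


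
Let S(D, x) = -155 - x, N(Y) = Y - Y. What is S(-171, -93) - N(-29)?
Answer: -62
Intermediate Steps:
N(Y) = 0
S(-171, -93) - N(-29) = (-155 - 1*(-93)) - 1*0 = (-155 + 93) + 0 = -62 + 0 = -62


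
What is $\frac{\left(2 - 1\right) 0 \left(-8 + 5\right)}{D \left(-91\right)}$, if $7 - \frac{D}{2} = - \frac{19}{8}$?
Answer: $0$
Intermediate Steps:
$D = \frac{75}{4}$ ($D = 14 - 2 \left(- \frac{19}{8}\right) = 14 - 2 \left(\left(-19\right) \frac{1}{8}\right) = 14 - - \frac{19}{4} = 14 + \frac{19}{4} = \frac{75}{4} \approx 18.75$)
$\frac{\left(2 - 1\right) 0 \left(-8 + 5\right)}{D \left(-91\right)} = \frac{\left(2 - 1\right) 0 \left(-8 + 5\right)}{\frac{75}{4} \left(-91\right)} = \frac{1 \cdot 0 \left(-3\right)}{- \frac{6825}{4}} = 1 \cdot 0 \left(- \frac{4}{6825}\right) = 0 \left(- \frac{4}{6825}\right) = 0$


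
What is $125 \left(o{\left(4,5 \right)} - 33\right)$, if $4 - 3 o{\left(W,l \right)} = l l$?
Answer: $-5000$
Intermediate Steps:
$o{\left(W,l \right)} = \frac{4}{3} - \frac{l^{2}}{3}$ ($o{\left(W,l \right)} = \frac{4}{3} - \frac{l l}{3} = \frac{4}{3} - \frac{l^{2}}{3}$)
$125 \left(o{\left(4,5 \right)} - 33\right) = 125 \left(\left(\frac{4}{3} - \frac{5^{2}}{3}\right) - 33\right) = 125 \left(\left(\frac{4}{3} - \frac{25}{3}\right) - 33\right) = 125 \left(-7 - 33\right) = 125 \left(-40\right) = -5000$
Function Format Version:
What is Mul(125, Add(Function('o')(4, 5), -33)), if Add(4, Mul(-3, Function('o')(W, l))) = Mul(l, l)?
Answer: -5000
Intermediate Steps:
Function('o')(W, l) = Add(Rational(4, 3), Mul(Rational(-1, 3), Pow(l, 2))) (Function('o')(W, l) = Add(Rational(4, 3), Mul(Rational(-1, 3), Mul(l, l))) = Add(Rational(4, 3), Mul(Rational(-1, 3), Pow(l, 2))))
Mul(125, Add(Function('o')(4, 5), -33)) = Mul(125, Add(Add(Rational(4, 3), Mul(Rational(-1, 3), Pow(5, 2))), -33)) = Mul(125, Add(Add(Rational(4, 3), Mul(Rational(-1, 3), 25)), -33)) = Mul(125, Add(Add(Rational(4, 3), Rational(-25, 3)), -33)) = Mul(125, Add(-7, -33)) = Mul(125, -40) = -5000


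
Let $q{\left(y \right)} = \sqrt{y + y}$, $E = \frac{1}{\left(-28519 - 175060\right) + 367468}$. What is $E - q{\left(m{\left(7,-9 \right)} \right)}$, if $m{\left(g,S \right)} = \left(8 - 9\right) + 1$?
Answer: $\frac{1}{163889} \approx 6.1017 \cdot 10^{-6}$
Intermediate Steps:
$m{\left(g,S \right)} = 0$ ($m{\left(g,S \right)} = -1 + 1 = 0$)
$E = \frac{1}{163889}$ ($E = \frac{1}{-203579 + 367468} = \frac{1}{163889} \approx 6.1017 \cdot 10^{-6}$)
$q{\left(y \right)} = \sqrt{2} \sqrt{y}$ ($q{\left(y \right)} = \sqrt{2 y} = \sqrt{2} \sqrt{y}$)
$E - q{\left(m{\left(7,-9 \right)} \right)} = \frac{1}{163889} - \sqrt{2} \sqrt{0} = \frac{1}{163889} - \sqrt{2} \cdot 0 = \frac{1}{163889} - 0 = \frac{1}{163889} + 0 = \frac{1}{163889}$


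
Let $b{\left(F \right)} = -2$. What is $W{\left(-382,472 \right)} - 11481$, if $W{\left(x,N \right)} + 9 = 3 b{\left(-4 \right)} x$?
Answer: $-9198$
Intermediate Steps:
$W{\left(x,N \right)} = -9 - 6 x$ ($W{\left(x,N \right)} = -9 + 3 \left(-2\right) x = -9 - 6 x$)
$W{\left(-382,472 \right)} - 11481 = \left(-9 - -2292\right) - 11481 = \left(-9 + 2292\right) - 11481 = 2283 - 11481 = -9198$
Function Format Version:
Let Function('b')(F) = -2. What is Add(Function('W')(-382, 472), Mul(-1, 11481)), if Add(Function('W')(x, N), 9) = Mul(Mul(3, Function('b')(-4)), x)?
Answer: -9198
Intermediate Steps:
Function('W')(x, N) = Add(-9, Mul(-6, x)) (Function('W')(x, N) = Add(-9, Mul(Mul(3, -2), x)) = Add(-9, Mul(-6, x)))
Add(Function('W')(-382, 472), Mul(-1, 11481)) = Add(Add(-9, Mul(-6, -382)), Mul(-1, 11481)) = Add(Add(-9, 2292), -11481) = Add(2283, -11481) = -9198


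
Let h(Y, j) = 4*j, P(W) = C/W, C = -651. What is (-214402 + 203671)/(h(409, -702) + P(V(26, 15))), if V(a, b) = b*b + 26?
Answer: 897827/235153 ≈ 3.8181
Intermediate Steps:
V(a, b) = 26 + b² (V(a, b) = b² + 26 = 26 + b²)
P(W) = -651/W
(-214402 + 203671)/(h(409, -702) + P(V(26, 15))) = (-214402 + 203671)/(4*(-702) - 651/(26 + 15²)) = -10731/(-2808 - 651/(26 + 225)) = -10731/(-2808 - 651/251) = -10731/(-705459/251) = -10731*(-251/705459) = 897827/235153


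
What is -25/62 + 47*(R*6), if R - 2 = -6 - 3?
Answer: -122413/62 ≈ -1974.4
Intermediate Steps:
R = -7 (R = 2 + (-6 - 3) = 2 - 9 = -7)
-25/62 + 47*(R*6) = -25/62 + 47*(-7*6) = -25*1/62 + 47*(-42) = -25/62 - 1974 = -122413/62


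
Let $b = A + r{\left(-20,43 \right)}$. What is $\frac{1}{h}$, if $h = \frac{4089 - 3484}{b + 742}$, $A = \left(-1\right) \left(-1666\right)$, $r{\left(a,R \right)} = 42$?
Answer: $\frac{490}{121} \approx 4.0496$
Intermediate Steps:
$A = 1666$
$b = 1708$ ($b = 1666 + 42 = 1708$)
$h = \frac{121}{490}$ ($h = \frac{4089 - 3484}{1708 + 742} = \frac{605}{2450} = 605 \cdot \frac{1}{2450} = \frac{121}{490} \approx 0.24694$)
$\frac{1}{h} = \frac{1}{\frac{121}{490}} = \frac{490}{121}$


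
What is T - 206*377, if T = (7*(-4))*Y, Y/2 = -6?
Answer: -77326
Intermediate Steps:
Y = -12 (Y = 2*(-6) = -12)
T = 336 (T = (7*(-4))*(-12) = -28*(-12) = 336)
T - 206*377 = 336 - 206*377 = 336 - 77662 = -77326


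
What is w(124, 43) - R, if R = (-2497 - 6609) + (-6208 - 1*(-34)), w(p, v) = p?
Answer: 15404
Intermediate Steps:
R = -15280 (R = -9106 + (-6208 + 34) = -9106 - 6174 = -15280)
w(124, 43) - R = 124 - 1*(-15280) = 124 + 15280 = 15404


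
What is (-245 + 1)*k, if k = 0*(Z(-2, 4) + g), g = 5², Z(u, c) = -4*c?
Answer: 0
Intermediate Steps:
g = 25
k = 0 (k = 0*(-4*4 + 25) = 0*(-16 + 25) = 0*9 = 0)
(-245 + 1)*k = (-245 + 1)*0 = -244*0 = 0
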